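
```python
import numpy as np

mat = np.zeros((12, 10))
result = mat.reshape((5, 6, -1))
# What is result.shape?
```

(5, 6, 4)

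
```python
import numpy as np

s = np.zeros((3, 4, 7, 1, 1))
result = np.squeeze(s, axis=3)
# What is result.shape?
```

(3, 4, 7, 1)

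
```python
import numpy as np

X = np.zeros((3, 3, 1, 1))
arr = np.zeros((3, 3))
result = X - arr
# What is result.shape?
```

(3, 3, 3, 3)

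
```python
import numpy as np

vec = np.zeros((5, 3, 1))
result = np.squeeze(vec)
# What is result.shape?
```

(5, 3)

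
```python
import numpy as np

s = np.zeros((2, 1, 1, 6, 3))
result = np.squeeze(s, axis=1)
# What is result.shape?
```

(2, 1, 6, 3)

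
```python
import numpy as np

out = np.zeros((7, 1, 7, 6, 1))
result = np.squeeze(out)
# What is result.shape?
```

(7, 7, 6)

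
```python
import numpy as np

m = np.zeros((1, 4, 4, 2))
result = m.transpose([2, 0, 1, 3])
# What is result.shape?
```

(4, 1, 4, 2)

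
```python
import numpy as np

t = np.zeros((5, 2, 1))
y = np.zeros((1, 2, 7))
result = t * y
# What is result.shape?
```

(5, 2, 7)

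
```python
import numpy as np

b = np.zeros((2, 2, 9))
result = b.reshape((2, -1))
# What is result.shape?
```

(2, 18)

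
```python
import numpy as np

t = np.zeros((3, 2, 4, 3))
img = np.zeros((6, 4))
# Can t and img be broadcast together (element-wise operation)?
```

No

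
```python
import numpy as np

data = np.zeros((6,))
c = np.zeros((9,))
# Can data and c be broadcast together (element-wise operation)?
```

No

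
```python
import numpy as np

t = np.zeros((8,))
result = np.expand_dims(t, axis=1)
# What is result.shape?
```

(8, 1)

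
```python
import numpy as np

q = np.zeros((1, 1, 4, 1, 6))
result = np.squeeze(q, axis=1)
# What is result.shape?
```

(1, 4, 1, 6)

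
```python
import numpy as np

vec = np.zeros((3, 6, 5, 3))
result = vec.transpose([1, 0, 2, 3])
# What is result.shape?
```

(6, 3, 5, 3)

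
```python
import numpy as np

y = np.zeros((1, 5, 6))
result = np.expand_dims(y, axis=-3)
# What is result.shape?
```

(1, 1, 5, 6)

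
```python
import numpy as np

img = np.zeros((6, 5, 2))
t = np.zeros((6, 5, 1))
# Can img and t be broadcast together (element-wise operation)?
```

Yes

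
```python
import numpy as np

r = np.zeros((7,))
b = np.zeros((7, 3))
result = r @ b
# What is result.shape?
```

(3,)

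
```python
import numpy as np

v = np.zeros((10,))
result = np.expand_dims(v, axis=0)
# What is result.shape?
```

(1, 10)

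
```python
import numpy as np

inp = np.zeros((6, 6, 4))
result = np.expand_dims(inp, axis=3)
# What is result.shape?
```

(6, 6, 4, 1)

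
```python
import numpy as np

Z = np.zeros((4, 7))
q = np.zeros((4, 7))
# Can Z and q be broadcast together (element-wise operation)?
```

Yes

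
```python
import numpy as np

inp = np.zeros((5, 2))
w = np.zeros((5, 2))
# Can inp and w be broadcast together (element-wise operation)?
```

Yes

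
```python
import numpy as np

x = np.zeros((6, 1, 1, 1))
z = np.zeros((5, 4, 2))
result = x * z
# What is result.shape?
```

(6, 5, 4, 2)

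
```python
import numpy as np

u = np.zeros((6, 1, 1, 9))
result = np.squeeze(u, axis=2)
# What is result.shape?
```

(6, 1, 9)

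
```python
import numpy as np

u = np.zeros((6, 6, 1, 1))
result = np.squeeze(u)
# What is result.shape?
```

(6, 6)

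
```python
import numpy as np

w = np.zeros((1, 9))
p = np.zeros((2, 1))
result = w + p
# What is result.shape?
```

(2, 9)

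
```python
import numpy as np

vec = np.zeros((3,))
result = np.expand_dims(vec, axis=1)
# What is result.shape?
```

(3, 1)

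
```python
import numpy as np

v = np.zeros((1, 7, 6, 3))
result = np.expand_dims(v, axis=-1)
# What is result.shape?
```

(1, 7, 6, 3, 1)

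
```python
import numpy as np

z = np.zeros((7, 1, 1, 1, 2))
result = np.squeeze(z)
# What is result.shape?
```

(7, 2)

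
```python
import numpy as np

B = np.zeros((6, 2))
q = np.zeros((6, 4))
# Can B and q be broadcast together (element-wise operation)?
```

No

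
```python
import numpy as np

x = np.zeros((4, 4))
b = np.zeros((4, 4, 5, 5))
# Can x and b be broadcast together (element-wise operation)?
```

No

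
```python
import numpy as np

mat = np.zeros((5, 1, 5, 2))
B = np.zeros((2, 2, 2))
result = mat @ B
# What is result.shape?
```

(5, 2, 5, 2)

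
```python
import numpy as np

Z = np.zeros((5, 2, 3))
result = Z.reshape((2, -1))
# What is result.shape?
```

(2, 15)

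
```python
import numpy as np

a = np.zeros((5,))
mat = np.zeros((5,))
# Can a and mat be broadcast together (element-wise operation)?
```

Yes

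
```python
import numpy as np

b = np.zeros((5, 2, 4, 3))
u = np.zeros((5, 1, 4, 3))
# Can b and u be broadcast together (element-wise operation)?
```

Yes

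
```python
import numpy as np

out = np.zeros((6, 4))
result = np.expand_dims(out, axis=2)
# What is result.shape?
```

(6, 4, 1)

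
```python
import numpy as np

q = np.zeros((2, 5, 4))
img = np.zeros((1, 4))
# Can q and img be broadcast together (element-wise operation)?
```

Yes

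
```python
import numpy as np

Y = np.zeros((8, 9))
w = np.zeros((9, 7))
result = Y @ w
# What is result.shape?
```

(8, 7)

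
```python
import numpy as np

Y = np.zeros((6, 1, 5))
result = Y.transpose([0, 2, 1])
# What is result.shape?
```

(6, 5, 1)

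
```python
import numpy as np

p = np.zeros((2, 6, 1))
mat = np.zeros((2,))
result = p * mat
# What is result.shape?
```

(2, 6, 2)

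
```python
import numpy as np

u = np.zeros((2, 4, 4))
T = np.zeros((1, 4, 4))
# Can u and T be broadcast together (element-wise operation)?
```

Yes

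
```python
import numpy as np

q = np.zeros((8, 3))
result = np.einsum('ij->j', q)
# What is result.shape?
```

(3,)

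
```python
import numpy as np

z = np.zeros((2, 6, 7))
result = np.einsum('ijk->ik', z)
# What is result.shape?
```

(2, 7)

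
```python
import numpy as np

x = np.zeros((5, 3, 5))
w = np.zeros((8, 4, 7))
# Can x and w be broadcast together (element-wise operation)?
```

No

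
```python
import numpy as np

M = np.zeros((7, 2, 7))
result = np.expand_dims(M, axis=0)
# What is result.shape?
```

(1, 7, 2, 7)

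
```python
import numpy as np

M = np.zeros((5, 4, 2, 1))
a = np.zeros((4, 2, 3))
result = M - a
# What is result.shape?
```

(5, 4, 2, 3)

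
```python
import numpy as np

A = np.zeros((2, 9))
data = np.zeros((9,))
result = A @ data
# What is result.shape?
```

(2,)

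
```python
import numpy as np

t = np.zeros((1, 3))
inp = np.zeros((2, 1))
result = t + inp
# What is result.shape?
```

(2, 3)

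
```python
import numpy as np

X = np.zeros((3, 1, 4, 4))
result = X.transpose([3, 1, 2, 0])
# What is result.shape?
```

(4, 1, 4, 3)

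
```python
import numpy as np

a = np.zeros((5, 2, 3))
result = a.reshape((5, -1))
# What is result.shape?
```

(5, 6)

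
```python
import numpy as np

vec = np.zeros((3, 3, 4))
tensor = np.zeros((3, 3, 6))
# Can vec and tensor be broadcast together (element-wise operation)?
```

No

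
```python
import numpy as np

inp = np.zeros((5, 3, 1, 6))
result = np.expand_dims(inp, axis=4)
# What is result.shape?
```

(5, 3, 1, 6, 1)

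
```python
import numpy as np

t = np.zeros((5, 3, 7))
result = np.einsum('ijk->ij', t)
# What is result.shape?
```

(5, 3)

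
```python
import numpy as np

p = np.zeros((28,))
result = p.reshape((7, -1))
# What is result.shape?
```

(7, 4)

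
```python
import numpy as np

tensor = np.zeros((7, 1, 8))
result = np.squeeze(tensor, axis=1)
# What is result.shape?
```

(7, 8)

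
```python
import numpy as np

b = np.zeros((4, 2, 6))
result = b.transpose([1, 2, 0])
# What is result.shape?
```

(2, 6, 4)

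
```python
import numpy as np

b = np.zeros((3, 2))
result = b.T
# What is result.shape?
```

(2, 3)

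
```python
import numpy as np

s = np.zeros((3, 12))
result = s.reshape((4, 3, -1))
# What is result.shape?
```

(4, 3, 3)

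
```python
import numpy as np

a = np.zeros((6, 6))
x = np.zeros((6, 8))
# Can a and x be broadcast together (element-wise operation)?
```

No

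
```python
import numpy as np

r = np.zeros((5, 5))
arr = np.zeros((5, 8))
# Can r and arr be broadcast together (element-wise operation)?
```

No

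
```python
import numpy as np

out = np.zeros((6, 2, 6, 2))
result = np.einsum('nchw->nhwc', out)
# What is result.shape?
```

(6, 6, 2, 2)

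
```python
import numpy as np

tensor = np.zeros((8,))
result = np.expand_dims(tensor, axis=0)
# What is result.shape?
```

(1, 8)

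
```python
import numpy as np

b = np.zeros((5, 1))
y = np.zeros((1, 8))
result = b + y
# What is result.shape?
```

(5, 8)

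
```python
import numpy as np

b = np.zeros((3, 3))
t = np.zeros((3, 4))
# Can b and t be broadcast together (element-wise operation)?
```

No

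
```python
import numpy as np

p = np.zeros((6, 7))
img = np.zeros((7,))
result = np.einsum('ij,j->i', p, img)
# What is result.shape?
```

(6,)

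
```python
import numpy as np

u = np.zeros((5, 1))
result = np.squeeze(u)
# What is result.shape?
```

(5,)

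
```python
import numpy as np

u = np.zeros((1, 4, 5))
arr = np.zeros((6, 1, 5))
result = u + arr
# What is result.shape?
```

(6, 4, 5)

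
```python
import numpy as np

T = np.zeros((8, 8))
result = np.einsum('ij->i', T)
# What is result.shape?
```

(8,)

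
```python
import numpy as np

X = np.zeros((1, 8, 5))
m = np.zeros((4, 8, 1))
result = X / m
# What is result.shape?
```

(4, 8, 5)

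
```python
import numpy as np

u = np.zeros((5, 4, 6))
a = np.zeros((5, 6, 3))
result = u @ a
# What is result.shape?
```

(5, 4, 3)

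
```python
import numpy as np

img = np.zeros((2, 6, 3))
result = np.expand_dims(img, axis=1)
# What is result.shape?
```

(2, 1, 6, 3)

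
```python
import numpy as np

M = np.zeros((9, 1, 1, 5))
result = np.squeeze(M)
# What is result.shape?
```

(9, 5)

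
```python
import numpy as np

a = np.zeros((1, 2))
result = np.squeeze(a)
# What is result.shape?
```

(2,)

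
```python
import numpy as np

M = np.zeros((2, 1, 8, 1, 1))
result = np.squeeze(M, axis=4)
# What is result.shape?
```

(2, 1, 8, 1)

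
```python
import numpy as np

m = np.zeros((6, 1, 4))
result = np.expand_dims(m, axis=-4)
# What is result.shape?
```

(1, 6, 1, 4)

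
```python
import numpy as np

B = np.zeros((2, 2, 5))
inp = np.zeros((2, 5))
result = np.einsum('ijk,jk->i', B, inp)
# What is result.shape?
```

(2,)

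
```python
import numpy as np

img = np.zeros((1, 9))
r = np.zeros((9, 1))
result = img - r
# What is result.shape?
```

(9, 9)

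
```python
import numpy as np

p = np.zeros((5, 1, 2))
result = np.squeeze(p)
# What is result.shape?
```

(5, 2)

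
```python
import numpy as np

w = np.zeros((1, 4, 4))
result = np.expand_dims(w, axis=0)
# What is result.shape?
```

(1, 1, 4, 4)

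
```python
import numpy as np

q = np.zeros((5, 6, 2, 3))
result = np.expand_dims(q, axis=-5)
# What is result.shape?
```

(1, 5, 6, 2, 3)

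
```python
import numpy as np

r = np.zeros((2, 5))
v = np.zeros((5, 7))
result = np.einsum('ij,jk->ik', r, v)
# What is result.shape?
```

(2, 7)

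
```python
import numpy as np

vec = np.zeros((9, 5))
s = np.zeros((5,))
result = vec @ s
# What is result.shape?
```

(9,)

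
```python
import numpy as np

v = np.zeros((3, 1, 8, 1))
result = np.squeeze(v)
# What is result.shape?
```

(3, 8)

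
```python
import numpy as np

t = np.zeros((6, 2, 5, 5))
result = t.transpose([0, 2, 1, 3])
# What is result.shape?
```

(6, 5, 2, 5)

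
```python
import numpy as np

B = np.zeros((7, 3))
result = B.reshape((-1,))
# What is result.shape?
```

(21,)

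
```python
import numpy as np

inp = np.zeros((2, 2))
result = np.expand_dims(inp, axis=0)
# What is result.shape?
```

(1, 2, 2)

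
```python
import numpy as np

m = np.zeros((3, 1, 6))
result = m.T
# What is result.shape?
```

(6, 1, 3)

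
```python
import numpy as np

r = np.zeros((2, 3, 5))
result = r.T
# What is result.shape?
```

(5, 3, 2)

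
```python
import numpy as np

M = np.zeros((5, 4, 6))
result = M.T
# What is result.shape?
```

(6, 4, 5)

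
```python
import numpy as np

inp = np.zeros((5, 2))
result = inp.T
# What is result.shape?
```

(2, 5)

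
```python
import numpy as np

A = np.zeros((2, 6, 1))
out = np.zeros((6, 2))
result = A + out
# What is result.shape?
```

(2, 6, 2)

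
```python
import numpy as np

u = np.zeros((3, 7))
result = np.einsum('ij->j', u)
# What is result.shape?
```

(7,)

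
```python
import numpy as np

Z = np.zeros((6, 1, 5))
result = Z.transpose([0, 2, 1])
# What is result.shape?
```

(6, 5, 1)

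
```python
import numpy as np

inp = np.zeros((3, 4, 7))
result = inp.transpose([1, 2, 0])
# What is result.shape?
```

(4, 7, 3)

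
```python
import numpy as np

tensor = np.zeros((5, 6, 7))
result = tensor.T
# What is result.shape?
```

(7, 6, 5)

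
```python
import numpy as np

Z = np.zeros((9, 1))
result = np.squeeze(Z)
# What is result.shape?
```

(9,)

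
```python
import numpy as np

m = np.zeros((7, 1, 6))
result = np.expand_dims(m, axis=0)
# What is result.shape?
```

(1, 7, 1, 6)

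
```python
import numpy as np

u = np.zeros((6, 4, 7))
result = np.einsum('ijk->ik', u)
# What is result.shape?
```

(6, 7)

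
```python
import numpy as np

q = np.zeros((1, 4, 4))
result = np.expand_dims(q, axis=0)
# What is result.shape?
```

(1, 1, 4, 4)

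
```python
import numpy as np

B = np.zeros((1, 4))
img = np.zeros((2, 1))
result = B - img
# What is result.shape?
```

(2, 4)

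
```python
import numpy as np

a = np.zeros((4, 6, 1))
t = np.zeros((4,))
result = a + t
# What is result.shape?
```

(4, 6, 4)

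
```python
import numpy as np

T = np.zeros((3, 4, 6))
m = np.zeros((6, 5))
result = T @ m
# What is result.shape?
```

(3, 4, 5)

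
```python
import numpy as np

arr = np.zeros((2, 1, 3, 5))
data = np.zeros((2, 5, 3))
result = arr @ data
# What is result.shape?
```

(2, 2, 3, 3)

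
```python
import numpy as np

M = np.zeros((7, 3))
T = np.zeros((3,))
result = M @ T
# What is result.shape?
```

(7,)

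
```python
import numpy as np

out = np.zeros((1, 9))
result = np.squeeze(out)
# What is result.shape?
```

(9,)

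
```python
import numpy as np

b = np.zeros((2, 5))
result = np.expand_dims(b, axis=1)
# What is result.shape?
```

(2, 1, 5)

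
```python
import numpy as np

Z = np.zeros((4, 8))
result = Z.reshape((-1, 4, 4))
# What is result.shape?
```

(2, 4, 4)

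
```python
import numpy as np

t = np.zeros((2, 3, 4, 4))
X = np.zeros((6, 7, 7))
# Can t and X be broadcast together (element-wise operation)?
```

No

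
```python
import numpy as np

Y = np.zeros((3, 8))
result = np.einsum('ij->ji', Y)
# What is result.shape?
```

(8, 3)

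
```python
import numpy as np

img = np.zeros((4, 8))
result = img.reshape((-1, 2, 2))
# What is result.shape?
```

(8, 2, 2)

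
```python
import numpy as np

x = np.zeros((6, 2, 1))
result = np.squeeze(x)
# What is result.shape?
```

(6, 2)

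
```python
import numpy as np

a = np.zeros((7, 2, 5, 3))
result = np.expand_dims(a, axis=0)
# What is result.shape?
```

(1, 7, 2, 5, 3)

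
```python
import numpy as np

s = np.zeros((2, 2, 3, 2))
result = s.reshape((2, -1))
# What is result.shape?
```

(2, 12)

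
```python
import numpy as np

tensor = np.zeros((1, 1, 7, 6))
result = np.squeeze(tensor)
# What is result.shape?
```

(7, 6)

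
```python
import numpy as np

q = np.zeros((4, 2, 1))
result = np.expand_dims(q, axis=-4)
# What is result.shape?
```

(1, 4, 2, 1)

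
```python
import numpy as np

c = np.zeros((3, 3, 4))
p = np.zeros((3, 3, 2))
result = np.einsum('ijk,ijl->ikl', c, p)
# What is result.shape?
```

(3, 4, 2)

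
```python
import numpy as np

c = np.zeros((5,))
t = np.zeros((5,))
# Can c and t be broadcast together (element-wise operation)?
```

Yes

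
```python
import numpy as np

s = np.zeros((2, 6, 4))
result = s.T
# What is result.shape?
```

(4, 6, 2)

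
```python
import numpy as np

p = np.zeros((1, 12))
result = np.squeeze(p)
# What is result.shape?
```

(12,)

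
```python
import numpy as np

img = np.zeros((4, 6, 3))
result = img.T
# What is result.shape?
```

(3, 6, 4)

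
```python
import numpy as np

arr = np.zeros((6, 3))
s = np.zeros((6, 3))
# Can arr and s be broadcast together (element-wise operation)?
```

Yes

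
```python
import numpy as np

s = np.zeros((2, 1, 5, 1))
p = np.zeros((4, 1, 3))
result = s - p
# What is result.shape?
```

(2, 4, 5, 3)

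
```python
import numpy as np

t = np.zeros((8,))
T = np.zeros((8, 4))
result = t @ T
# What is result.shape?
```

(4,)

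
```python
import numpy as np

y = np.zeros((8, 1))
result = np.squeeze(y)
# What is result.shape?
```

(8,)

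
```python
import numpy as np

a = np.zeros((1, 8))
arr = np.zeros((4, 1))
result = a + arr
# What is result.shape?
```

(4, 8)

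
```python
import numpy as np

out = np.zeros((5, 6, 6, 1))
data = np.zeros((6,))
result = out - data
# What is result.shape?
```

(5, 6, 6, 6)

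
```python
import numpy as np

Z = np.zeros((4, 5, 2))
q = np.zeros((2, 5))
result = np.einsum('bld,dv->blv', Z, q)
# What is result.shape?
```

(4, 5, 5)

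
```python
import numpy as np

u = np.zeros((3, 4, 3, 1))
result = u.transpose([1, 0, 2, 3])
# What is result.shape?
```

(4, 3, 3, 1)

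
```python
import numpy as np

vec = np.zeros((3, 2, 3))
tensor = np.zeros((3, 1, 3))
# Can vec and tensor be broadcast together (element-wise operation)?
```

Yes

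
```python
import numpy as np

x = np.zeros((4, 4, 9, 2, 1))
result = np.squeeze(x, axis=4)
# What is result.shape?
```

(4, 4, 9, 2)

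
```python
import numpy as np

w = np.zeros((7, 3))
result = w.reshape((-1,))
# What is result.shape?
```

(21,)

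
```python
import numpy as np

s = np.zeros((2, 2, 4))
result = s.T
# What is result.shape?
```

(4, 2, 2)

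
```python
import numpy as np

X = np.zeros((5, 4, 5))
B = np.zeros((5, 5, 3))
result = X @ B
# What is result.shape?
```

(5, 4, 3)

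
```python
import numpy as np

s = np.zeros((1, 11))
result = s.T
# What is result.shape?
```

(11, 1)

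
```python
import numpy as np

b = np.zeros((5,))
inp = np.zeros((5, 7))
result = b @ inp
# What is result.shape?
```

(7,)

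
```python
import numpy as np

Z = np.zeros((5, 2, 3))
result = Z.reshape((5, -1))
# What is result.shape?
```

(5, 6)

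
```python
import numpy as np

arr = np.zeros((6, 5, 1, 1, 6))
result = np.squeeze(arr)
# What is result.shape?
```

(6, 5, 6)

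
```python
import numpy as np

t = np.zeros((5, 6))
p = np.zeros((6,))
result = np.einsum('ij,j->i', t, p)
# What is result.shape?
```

(5,)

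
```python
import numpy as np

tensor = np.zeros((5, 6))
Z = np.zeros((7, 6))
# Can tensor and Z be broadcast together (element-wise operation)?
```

No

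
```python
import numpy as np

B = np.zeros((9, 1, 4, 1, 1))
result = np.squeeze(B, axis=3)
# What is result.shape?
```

(9, 1, 4, 1)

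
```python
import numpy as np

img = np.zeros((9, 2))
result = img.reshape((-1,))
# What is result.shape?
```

(18,)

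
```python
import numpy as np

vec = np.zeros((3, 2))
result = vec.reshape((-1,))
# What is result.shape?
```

(6,)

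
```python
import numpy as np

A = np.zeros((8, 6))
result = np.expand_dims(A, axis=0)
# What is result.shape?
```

(1, 8, 6)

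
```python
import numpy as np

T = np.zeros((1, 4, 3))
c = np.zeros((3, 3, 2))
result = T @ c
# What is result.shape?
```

(3, 4, 2)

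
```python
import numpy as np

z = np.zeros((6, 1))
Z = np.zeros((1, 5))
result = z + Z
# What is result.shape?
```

(6, 5)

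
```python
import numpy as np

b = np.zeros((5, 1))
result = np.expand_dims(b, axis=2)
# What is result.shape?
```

(5, 1, 1)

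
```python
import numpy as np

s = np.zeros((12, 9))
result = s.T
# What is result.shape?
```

(9, 12)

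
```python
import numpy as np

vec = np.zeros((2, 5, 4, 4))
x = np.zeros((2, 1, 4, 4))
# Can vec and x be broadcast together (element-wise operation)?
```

Yes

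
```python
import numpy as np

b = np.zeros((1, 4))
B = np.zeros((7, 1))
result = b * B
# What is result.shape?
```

(7, 4)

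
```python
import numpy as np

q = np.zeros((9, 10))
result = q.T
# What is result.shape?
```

(10, 9)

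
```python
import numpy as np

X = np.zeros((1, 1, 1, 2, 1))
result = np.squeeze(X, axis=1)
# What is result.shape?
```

(1, 1, 2, 1)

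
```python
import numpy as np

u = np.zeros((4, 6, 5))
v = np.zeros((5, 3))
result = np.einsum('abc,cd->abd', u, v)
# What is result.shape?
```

(4, 6, 3)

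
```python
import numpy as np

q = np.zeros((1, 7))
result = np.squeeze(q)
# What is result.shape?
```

(7,)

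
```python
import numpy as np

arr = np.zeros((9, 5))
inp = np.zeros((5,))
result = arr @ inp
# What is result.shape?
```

(9,)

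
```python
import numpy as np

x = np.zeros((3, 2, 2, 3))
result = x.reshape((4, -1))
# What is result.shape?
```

(4, 9)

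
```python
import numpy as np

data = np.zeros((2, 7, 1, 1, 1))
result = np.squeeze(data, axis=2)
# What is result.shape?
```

(2, 7, 1, 1)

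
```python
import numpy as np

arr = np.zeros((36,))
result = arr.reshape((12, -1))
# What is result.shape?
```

(12, 3)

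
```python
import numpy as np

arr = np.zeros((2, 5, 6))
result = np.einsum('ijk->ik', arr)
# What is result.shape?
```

(2, 6)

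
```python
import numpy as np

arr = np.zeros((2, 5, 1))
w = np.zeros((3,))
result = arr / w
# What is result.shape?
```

(2, 5, 3)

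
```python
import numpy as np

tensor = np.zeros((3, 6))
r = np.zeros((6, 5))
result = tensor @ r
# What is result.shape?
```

(3, 5)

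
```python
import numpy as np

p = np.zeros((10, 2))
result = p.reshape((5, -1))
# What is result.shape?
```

(5, 4)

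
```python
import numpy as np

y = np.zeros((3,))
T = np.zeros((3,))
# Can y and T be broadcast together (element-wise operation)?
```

Yes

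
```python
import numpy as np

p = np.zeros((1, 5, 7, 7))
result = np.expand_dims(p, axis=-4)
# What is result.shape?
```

(1, 1, 5, 7, 7)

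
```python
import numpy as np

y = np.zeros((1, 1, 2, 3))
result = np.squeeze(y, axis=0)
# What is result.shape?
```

(1, 2, 3)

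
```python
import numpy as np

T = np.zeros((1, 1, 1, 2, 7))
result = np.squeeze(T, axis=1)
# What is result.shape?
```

(1, 1, 2, 7)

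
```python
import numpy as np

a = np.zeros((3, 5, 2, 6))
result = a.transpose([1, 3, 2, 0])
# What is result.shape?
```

(5, 6, 2, 3)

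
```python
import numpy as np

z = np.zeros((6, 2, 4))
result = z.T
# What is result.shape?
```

(4, 2, 6)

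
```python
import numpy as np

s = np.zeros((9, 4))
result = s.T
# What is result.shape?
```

(4, 9)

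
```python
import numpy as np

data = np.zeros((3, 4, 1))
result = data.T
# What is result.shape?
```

(1, 4, 3)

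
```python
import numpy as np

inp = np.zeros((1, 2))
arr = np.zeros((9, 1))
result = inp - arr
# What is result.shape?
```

(9, 2)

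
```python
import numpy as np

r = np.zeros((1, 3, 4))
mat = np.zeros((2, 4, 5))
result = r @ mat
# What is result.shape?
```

(2, 3, 5)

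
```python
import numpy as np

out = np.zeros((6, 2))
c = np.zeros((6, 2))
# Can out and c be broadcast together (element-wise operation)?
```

Yes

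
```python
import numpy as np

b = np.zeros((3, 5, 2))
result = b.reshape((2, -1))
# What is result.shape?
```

(2, 15)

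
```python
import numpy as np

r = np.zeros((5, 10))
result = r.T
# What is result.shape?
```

(10, 5)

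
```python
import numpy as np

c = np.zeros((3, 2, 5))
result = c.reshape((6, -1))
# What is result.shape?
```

(6, 5)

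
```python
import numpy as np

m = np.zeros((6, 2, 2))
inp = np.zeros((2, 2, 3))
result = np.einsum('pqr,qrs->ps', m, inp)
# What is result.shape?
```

(6, 3)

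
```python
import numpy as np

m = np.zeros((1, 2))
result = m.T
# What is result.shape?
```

(2, 1)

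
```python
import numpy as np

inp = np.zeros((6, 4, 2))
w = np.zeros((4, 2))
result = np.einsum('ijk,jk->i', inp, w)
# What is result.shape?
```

(6,)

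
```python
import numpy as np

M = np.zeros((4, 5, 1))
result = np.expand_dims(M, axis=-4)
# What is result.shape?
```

(1, 4, 5, 1)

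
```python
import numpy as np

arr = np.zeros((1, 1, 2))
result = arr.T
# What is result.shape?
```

(2, 1, 1)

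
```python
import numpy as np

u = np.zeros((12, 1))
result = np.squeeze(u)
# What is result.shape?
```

(12,)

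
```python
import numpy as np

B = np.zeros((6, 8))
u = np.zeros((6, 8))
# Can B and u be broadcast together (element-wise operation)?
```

Yes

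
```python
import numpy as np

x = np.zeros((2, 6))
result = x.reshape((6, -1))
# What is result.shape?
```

(6, 2)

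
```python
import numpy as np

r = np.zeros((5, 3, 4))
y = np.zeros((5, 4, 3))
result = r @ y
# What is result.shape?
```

(5, 3, 3)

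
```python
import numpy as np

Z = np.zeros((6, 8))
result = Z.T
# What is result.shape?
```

(8, 6)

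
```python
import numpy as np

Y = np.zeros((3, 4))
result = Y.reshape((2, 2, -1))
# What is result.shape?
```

(2, 2, 3)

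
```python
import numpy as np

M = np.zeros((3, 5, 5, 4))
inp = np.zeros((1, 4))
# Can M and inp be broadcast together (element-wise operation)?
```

Yes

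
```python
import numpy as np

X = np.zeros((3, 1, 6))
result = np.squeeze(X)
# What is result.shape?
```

(3, 6)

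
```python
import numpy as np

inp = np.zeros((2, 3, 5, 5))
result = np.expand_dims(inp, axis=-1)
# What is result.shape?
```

(2, 3, 5, 5, 1)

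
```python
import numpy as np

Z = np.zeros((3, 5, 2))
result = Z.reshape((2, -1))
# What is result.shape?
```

(2, 15)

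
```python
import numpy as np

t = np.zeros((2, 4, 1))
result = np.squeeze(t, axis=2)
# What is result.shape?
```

(2, 4)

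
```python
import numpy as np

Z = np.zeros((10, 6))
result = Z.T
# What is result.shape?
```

(6, 10)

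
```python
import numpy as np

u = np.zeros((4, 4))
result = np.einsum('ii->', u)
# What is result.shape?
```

()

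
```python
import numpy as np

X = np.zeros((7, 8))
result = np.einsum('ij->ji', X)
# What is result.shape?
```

(8, 7)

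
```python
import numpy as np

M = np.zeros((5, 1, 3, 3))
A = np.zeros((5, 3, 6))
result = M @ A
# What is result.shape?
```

(5, 5, 3, 6)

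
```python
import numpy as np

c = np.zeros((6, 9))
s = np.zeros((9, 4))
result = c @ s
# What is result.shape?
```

(6, 4)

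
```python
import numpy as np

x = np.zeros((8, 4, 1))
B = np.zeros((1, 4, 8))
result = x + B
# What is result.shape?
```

(8, 4, 8)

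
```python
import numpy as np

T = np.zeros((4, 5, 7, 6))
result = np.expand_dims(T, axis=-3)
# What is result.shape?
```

(4, 5, 1, 7, 6)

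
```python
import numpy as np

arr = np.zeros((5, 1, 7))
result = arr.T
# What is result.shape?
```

(7, 1, 5)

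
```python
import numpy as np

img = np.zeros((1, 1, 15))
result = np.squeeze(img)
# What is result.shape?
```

(15,)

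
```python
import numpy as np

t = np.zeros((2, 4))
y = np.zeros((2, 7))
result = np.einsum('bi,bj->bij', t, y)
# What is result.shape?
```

(2, 4, 7)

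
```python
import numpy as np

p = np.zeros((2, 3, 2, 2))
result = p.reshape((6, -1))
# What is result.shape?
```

(6, 4)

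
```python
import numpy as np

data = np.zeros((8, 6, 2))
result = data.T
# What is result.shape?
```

(2, 6, 8)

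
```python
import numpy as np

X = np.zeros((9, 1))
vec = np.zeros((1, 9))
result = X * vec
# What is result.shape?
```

(9, 9)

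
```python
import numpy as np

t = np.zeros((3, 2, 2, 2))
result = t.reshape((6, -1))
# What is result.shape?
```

(6, 4)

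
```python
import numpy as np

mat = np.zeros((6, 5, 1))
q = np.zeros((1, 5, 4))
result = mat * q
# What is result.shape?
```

(6, 5, 4)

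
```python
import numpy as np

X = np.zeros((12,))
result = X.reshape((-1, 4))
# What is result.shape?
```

(3, 4)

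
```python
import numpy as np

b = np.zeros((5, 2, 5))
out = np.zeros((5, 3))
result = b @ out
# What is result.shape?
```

(5, 2, 3)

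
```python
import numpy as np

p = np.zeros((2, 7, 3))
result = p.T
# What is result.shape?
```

(3, 7, 2)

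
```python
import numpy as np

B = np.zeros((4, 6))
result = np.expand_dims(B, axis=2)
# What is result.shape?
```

(4, 6, 1)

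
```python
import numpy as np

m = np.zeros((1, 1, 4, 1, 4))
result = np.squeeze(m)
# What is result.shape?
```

(4, 4)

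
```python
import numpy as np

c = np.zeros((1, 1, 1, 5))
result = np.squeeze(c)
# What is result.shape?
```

(5,)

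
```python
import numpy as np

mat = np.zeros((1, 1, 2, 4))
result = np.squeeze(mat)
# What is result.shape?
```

(2, 4)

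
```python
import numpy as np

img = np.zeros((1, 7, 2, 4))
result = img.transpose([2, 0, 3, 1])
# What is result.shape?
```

(2, 1, 4, 7)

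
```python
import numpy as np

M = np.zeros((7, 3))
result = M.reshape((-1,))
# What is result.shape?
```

(21,)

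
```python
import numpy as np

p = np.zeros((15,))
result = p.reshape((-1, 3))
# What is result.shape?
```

(5, 3)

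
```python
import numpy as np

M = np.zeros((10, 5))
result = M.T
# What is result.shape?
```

(5, 10)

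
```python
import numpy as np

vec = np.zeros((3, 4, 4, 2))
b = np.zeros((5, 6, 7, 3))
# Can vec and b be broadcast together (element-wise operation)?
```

No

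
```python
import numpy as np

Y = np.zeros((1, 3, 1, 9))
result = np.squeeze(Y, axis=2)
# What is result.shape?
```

(1, 3, 9)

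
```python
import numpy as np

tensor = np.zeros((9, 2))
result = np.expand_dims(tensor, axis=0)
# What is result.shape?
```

(1, 9, 2)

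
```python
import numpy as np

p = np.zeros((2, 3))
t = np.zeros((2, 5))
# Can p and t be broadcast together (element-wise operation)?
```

No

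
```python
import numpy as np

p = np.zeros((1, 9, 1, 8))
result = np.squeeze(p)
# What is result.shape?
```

(9, 8)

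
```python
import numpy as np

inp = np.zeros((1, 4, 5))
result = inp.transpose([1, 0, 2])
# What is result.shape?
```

(4, 1, 5)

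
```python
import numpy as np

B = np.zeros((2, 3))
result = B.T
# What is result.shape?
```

(3, 2)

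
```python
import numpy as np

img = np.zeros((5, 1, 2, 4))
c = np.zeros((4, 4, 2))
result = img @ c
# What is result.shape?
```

(5, 4, 2, 2)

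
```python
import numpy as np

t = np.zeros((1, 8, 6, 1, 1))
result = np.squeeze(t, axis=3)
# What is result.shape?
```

(1, 8, 6, 1)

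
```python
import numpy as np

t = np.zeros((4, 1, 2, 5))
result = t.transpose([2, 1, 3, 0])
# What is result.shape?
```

(2, 1, 5, 4)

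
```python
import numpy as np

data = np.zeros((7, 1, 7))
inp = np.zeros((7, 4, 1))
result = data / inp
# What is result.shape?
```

(7, 4, 7)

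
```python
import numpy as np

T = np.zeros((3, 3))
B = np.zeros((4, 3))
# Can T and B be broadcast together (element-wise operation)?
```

No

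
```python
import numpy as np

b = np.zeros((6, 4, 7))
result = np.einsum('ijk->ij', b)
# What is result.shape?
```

(6, 4)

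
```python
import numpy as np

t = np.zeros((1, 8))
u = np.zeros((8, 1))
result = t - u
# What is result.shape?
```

(8, 8)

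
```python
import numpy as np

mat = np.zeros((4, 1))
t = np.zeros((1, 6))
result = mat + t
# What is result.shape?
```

(4, 6)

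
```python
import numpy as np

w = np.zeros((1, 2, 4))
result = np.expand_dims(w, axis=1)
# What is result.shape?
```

(1, 1, 2, 4)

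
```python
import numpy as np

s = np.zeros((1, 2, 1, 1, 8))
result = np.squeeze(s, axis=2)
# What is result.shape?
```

(1, 2, 1, 8)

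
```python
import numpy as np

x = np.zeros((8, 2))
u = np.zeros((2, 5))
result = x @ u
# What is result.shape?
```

(8, 5)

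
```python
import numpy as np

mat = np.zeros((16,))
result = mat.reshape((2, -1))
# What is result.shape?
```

(2, 8)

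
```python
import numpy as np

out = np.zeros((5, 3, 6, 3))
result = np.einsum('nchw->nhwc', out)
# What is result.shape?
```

(5, 6, 3, 3)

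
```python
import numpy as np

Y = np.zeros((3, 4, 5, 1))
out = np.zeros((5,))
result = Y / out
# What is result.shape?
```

(3, 4, 5, 5)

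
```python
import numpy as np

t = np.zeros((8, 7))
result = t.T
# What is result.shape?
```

(7, 8)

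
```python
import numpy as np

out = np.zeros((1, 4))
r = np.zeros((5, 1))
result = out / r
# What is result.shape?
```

(5, 4)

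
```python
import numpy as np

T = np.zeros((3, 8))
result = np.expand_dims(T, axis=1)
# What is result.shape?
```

(3, 1, 8)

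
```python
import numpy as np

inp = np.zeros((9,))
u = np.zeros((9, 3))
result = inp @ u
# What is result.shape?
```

(3,)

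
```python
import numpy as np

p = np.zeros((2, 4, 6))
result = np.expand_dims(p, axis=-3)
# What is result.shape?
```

(2, 1, 4, 6)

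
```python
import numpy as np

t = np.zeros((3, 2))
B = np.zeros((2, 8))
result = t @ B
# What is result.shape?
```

(3, 8)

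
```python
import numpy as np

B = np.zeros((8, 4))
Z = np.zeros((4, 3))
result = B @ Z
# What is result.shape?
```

(8, 3)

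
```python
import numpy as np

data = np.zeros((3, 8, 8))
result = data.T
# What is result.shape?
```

(8, 8, 3)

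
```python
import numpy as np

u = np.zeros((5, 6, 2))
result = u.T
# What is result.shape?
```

(2, 6, 5)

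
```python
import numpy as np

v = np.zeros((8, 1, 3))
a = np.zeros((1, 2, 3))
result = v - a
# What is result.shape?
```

(8, 2, 3)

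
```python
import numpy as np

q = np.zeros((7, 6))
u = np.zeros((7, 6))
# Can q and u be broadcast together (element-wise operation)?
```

Yes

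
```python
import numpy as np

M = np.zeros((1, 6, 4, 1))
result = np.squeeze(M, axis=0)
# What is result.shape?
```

(6, 4, 1)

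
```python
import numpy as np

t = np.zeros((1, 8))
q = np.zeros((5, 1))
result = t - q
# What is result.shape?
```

(5, 8)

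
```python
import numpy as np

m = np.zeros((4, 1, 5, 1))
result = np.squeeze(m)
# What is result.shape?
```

(4, 5)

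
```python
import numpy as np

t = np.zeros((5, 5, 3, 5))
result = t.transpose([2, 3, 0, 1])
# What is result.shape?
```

(3, 5, 5, 5)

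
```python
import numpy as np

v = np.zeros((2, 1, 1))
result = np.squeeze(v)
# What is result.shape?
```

(2,)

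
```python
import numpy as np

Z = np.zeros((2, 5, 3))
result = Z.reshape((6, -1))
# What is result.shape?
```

(6, 5)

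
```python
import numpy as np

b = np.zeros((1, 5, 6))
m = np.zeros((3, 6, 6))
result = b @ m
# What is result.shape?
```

(3, 5, 6)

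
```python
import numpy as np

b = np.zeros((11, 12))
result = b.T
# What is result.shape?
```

(12, 11)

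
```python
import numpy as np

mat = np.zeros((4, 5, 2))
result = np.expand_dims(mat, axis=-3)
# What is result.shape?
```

(4, 1, 5, 2)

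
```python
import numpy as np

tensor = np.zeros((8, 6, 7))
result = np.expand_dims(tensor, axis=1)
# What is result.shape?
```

(8, 1, 6, 7)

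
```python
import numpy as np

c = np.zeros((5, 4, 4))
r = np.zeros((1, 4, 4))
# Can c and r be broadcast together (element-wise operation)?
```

Yes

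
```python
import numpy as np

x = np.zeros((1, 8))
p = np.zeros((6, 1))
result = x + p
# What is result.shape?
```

(6, 8)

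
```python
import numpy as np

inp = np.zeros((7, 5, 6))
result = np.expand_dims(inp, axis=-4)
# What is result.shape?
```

(1, 7, 5, 6)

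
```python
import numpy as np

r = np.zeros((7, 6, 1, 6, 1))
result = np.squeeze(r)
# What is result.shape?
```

(7, 6, 6)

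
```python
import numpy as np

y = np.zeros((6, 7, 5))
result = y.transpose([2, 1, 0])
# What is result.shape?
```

(5, 7, 6)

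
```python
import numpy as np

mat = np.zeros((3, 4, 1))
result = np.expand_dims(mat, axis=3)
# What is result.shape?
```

(3, 4, 1, 1)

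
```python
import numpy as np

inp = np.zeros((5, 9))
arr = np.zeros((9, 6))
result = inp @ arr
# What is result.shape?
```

(5, 6)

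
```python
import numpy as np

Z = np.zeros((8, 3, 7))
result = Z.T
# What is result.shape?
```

(7, 3, 8)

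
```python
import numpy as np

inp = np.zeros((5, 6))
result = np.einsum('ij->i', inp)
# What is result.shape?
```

(5,)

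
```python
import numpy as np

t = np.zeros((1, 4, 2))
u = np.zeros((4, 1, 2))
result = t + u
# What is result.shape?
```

(4, 4, 2)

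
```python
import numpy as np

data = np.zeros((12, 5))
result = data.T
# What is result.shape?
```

(5, 12)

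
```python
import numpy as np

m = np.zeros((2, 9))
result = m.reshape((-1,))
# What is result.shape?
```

(18,)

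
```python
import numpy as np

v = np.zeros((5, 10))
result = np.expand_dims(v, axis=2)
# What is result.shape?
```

(5, 10, 1)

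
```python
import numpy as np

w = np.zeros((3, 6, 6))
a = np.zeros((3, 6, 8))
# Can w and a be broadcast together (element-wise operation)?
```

No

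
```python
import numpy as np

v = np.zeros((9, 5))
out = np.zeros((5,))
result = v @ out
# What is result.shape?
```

(9,)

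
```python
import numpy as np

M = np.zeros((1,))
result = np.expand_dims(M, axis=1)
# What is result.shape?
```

(1, 1)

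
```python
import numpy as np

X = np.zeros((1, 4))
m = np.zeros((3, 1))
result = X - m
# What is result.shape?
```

(3, 4)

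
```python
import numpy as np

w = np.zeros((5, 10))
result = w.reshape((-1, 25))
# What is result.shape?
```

(2, 25)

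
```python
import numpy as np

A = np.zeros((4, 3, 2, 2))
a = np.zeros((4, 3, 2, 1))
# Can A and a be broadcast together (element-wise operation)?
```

Yes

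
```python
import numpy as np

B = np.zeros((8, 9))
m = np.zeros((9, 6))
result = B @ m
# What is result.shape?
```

(8, 6)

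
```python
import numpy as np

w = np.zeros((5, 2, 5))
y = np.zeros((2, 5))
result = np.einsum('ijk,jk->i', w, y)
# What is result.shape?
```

(5,)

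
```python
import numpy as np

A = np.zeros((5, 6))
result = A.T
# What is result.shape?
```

(6, 5)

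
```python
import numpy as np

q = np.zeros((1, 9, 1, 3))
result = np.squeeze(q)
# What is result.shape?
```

(9, 3)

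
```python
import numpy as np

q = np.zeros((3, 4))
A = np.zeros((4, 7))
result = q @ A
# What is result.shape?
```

(3, 7)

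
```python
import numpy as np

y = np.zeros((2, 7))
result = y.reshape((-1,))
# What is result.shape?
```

(14,)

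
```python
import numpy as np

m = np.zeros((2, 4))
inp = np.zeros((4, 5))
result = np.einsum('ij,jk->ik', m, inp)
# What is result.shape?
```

(2, 5)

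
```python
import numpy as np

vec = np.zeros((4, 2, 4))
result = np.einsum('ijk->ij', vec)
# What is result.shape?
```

(4, 2)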